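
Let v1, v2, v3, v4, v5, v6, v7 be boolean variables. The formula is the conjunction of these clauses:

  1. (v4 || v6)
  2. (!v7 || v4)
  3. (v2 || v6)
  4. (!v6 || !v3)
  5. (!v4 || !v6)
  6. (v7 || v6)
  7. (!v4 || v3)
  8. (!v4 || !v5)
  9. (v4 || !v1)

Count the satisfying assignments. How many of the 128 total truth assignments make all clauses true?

6

Satisfying assignments:
  v1=0 v2=0 v3=0 v4=0 v5=0 v6=1 v7=0
  v1=0 v2=0 v3=0 v4=0 v5=1 v6=1 v7=0
  v1=0 v2=1 v3=0 v4=0 v5=0 v6=1 v7=0
  v1=0 v2=1 v3=0 v4=0 v5=1 v6=1 v7=0
  v1=0 v2=1 v3=1 v4=1 v5=0 v6=0 v7=1
  v1=1 v2=1 v3=1 v4=1 v5=0 v6=0 v7=1
Count: 6.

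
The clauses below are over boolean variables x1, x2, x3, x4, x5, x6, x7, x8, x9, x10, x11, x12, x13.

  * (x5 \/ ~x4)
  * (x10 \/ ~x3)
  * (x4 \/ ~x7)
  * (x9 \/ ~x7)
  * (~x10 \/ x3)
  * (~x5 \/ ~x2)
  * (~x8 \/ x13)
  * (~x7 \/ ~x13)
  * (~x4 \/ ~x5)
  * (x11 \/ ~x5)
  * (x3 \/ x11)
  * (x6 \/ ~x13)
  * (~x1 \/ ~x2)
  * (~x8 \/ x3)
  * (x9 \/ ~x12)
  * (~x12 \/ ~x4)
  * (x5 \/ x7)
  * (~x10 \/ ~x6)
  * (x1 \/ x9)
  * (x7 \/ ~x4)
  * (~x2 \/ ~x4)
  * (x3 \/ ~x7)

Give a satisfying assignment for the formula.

x1=False, x2=False, x3=True, x4=False, x5=True, x6=False, x7=False, x8=False, x9=True, x10=True, x11=True, x12=True, x13=False

Check each clause:
  1. (x5 \/ ~x4) — ~x4 is true.
  2. (x10 \/ ~x3) — x10 is true.
  3. (x4 \/ ~x7) — ~x7 is true.
  4. (x9 \/ ~x7) — ~x7 is true.
  5. (~x10 \/ x3) — x3 is true.
  6. (~x2 \/ ~x5) — ~x2 is true.
  7. (~x8 \/ x13) — ~x8 is true.
  8. (~x7 \/ ~x13) — ~x7 is true.
  9. (~x4 \/ ~x5) — ~x4 is true.
  10. (x11 \/ ~x5) — x11 is true.
  11. (x3 \/ x11) — x11 is true.
  12. (~x13 \/ x6) — ~x13 is true.
  13. (~x1 \/ ~x2) — ~x1 is true.
  14. (~x8 \/ x3) — ~x8 is true.
  15. (~x12 \/ x9) — x9 is true.
  16. (~x12 \/ ~x4) — ~x4 is true.
  17. (x5 \/ x7) — x5 is true.
  18. (~x10 \/ ~x6) — ~x6 is true.
  19. (x1 \/ x9) — x9 is true.
  20. (x7 \/ ~x4) — ~x4 is true.
  21. (~x4 \/ ~x2) — ~x4 is true.
  22. (x3 \/ ~x7) — ~x7 is true.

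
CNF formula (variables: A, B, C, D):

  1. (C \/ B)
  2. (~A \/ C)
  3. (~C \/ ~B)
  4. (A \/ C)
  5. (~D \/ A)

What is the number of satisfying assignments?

3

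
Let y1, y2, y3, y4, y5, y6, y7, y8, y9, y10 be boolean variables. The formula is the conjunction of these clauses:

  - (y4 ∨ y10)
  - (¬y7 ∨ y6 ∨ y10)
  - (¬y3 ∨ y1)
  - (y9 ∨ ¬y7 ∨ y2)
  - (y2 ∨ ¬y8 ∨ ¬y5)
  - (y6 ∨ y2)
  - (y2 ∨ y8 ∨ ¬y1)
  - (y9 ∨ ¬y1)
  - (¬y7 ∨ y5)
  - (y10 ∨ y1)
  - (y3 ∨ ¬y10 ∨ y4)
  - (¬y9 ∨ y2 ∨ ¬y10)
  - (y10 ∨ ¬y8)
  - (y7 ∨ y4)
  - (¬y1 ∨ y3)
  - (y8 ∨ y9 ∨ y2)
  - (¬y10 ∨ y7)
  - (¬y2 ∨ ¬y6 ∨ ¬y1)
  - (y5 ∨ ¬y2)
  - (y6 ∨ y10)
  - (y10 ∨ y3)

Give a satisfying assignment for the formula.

y1=False, y2=True, y3=False, y4=True, y5=True, y6=True, y7=True, y8=False, y9=False, y10=True

Pure literal: y4 appears only positively; assign y4 = True.
Set y1 = False and propagate.
  then y3 is forced to False.
  then y10 is forced to True.
  then y7 is forced to True.
  then y5 is forced to True.
Set y2 = True and propagate.
y6, y8, y9 are now unconstrained; take y6 = True, y8 = False, y9 = False.
Every clause has at least one true literal under this assignment.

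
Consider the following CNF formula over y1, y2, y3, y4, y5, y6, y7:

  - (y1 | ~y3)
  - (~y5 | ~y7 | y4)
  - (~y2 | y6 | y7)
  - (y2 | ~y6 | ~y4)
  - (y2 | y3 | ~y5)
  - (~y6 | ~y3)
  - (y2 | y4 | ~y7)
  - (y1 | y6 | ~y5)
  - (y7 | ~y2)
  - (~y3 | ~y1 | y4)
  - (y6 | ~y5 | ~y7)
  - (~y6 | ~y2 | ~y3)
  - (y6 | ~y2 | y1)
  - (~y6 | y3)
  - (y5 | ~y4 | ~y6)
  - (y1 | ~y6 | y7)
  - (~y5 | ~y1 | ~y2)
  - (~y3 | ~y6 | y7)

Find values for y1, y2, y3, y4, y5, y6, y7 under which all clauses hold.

y1=True, y2=False, y3=False, y4=False, y5=False, y6=False, y7=False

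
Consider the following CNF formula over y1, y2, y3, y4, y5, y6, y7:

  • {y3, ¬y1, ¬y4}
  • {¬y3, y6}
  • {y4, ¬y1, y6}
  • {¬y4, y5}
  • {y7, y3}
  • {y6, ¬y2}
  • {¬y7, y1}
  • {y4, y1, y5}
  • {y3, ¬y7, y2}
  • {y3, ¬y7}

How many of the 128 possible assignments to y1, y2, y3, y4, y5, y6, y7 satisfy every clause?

Case analysis on y3 and y1:
  y3=T, y1=T: y2, y7 free; 3 ways for (y4,y5,y6) × 2^2 = 12.
  y3=T, y1=F: remaining (y2,y4,y5,y6,y7) ∈ {(F,F,T,T,F); (F,T,T,T,F); (T,F,T,T,F); (T,T,T,T,F)} — 4.
  y3=F, y1=T: a clause becomes empty — 0.
  y3=F, y1=F: a clause becomes empty — 0.
Total: 12 + 4 + 0 + 0 = 16.

16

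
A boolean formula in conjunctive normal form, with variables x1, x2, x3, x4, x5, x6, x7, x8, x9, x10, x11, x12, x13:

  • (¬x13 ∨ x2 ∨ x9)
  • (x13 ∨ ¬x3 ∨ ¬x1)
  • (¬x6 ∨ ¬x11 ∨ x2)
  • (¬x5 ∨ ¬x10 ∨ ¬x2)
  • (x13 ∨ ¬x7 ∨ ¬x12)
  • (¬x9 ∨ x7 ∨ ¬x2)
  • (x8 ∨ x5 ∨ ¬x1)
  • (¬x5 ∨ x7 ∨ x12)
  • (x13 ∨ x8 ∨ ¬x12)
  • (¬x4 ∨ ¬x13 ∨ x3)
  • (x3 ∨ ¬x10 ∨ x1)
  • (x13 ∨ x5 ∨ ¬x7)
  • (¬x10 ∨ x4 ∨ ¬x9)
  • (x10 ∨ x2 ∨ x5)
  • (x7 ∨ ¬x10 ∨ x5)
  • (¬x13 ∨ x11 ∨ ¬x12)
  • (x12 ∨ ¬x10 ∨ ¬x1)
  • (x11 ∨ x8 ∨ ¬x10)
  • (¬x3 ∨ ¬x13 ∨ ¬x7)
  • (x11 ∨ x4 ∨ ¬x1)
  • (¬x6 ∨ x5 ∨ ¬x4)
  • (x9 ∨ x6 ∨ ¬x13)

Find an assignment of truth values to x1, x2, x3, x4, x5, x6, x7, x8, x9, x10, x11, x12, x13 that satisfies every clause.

Pure literal: x8 appears only positively; assign x8 = True.
Set x1 = False and propagate.
Branch on x2: take x2 = False.
Set x3 = True and propagate.
For the remaining variables, x4 = True, x5 = True, x6 = False, x7 = True, x9 = False, x10 = True, x11 = True, x12 = False, x13 = False works.
Check each clause:
  1. (¬x13 ∨ x2 ∨ x9) — ¬x13 is true.
  2. (x13 ∨ ¬x1 ∨ ¬x3) — ¬x1 is true.
  3. (x2 ∨ ¬x6 ∨ ¬x11) — ¬x6 is true.
  4. (¬x2 ∨ ¬x10 ∨ ¬x5) — ¬x2 is true.
  5. (¬x12 ∨ ¬x7 ∨ x13) — ¬x12 is true.
  6. (x7 ∨ ¬x9 ∨ ¬x2) — x7 is true.
  7. (x5 ∨ x8 ∨ ¬x1) — x8 is true.
  8. (¬x5 ∨ x7 ∨ x12) — x7 is true.
  9. (¬x12 ∨ x13 ∨ x8) — x8 is true.
  10. (x3 ∨ ¬x4 ∨ ¬x13) — x3 is true.
  11. (x3 ∨ ¬x10 ∨ x1) — x3 is true.
  12. (¬x7 ∨ x13 ∨ x5) — x5 is true.
  13. (¬x10 ∨ x4 ∨ ¬x9) — x4 is true.
  14. (x10 ∨ x2 ∨ x5) — x10 is true.
  15. (x7 ∨ x5 ∨ ¬x10) — x5 is true.
  16. (¬x12 ∨ x11 ∨ ¬x13) — x11 is true.
  17. (x12 ∨ ¬x10 ∨ ¬x1) — ¬x1 is true.
  18. (x8 ∨ x11 ∨ ¬x10) — x8 is true.
  19. (¬x13 ∨ ¬x3 ∨ ¬x7) — ¬x13 is true.
  20. (x11 ∨ x4 ∨ ¬x1) — x11 is true.
  21. (¬x6 ∨ ¬x4 ∨ x5) — ¬x6 is true.
  22. (x9 ∨ x6 ∨ ¬x13) — ¬x13 is true.

x1=F, x2=F, x3=T, x4=T, x5=T, x6=F, x7=T, x8=T, x9=F, x10=T, x11=T, x12=F, x13=F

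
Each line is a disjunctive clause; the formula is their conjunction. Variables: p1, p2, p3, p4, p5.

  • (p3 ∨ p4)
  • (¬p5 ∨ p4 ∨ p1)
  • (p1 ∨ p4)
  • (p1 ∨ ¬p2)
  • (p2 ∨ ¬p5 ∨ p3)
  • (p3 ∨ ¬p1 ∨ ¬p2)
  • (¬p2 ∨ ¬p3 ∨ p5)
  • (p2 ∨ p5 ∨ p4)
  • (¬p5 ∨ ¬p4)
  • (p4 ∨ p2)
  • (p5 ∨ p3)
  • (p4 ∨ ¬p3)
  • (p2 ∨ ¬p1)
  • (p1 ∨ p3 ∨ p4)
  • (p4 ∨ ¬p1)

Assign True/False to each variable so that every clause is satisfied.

p1=F, p2=F, p3=T, p4=T, p5=F

Check each clause:
  1. (p3 ∨ p4) — p3 is true.
  2. (¬p5 ∨ p4 ∨ p1) — ¬p5 is true.
  3. (p1 ∨ p4) — p4 is true.
  4. (¬p2 ∨ p1) — ¬p2 is true.
  5. (p3 ∨ p2 ∨ ¬p5) — p3 is true.
  6. (¬p2 ∨ ¬p1 ∨ p3) — p3 is true.
  7. (p5 ∨ ¬p2 ∨ ¬p3) — ¬p2 is true.
  8. (p4 ∨ p2 ∨ p5) — p4 is true.
  9. (¬p5 ∨ ¬p4) — ¬p5 is true.
  10. (p4 ∨ p2) — p4 is true.
  11. (p5 ∨ p3) — p3 is true.
  12. (¬p3 ∨ p4) — p4 is true.
  13. (¬p1 ∨ p2) — ¬p1 is true.
  14. (p4 ∨ p1 ∨ p3) — p3 is true.
  15. (p4 ∨ ¬p1) — p4 is true.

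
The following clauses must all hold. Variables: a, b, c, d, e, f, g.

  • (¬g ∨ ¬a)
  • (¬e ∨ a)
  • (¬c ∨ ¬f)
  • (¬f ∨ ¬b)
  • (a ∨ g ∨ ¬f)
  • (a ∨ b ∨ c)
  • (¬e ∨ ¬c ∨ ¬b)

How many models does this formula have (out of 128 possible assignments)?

Case analysis on a and b:
  a=T, b=T: d free; 3 ways for (c,e,f,g) × 2^1 = 6.
  a=T, b=F: d, e free; 3 ways for (c,f,g) × 2^2 = 12.
  a=F, b=T: forces e=F; f=F; c, d, g free → 2^3 = 8.
  a=F, b=F: remaining (c,d,e,f,g) ∈ {(T,F,F,F,F); (T,F,F,F,T); (T,T,F,F,F); (T,T,F,F,T)} — 4.
Total: 6 + 12 + 8 + 4 = 30.

30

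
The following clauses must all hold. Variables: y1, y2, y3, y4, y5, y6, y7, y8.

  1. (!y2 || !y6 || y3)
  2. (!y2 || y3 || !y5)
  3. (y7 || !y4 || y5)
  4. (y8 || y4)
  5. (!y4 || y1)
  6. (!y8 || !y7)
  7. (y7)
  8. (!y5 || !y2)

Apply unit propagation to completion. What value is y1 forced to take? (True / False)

True

Unit clause (y7) sets y7 = True.
In (!y8 || !y7), !y7 is now false; !y8 must hold, so y8 = False.
(y4 || y8): since y8 = False, the clause reduces to (y4). y4 = True.
In (y1 || !y4), !y4 is now false; y1 must hold, so y1 = True.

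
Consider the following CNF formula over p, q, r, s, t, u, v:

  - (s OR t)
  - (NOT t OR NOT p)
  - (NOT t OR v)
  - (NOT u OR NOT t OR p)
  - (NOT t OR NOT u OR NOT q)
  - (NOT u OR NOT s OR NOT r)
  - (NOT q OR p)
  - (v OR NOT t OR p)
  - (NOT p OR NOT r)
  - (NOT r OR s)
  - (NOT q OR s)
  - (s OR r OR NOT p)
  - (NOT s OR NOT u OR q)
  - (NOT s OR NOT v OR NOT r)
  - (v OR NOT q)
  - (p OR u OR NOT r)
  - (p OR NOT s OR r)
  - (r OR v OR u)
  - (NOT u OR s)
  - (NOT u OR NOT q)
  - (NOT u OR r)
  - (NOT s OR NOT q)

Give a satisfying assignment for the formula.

Try p = False.
  then q is forced to False.
For the remaining variables, r = False, s = False, t = True, u = False, v = True works.
Every clause has at least one true literal under this assignment.

p=0, q=0, r=0, s=0, t=1, u=0, v=1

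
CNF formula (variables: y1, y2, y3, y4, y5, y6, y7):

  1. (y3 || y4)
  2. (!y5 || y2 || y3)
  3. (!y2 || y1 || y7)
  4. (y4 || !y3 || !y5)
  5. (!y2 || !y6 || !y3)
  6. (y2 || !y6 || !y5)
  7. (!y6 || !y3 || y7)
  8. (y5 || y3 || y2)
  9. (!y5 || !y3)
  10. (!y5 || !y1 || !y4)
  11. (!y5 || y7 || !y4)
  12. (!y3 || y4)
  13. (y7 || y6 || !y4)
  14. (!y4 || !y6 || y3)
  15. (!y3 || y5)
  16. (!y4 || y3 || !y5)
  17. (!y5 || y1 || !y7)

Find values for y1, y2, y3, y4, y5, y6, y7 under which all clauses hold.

y1=True, y2=True, y3=False, y4=True, y5=False, y6=False, y7=True

Branch on y1: take y1 = True.
Set y2 = True and propagate.
The remaining clauses are satisfied by y3 = False, y4 = True, y5 = False, y6 = False, y7 = True.
Check each clause:
  1. (y3 || y4) — y4 is true.
  2. (y2 || !y5 || y3) — y2 is true.
  3. (y7 || y1 || !y2) — y1 is true.
  4. (!y5 || !y3 || y4) — !y5 is true.
  5. (!y3 || !y6 || !y2) — !y6 is true.
  6. (!y6 || !y5 || y2) — y2 is true.
  7. (y7 || !y3 || !y6) — !y6 is true.
  8. (y3 || y5 || y2) — y2 is true.
  9. (!y3 || !y5) — !y5 is true.
  10. (!y5 || !y1 || !y4) — !y5 is true.
  11. (!y5 || y7 || !y4) — !y5 is true.
  12. (y4 || !y3) — y4 is true.
  13. (!y4 || y6 || y7) — y7 is true.
  14. (!y6 || !y4 || y3) — !y6 is true.
  15. (!y3 || y5) — !y3 is true.
  16. (!y4 || y3 || !y5) — !y5 is true.
  17. (y1 || !y7 || !y5) — y1 is true.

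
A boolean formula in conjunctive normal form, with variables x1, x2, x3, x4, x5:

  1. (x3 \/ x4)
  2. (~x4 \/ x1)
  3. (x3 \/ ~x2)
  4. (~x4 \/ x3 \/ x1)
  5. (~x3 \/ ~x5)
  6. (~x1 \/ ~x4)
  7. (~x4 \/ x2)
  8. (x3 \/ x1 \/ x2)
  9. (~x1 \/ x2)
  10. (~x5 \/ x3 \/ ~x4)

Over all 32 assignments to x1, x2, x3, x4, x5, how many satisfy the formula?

Satisfying assignments:
  x1=F x2=F x3=T x4=F x5=F
  x1=F x2=T x3=T x4=F x5=F
  x1=T x2=T x3=T x4=F x5=F
Count: 3.

3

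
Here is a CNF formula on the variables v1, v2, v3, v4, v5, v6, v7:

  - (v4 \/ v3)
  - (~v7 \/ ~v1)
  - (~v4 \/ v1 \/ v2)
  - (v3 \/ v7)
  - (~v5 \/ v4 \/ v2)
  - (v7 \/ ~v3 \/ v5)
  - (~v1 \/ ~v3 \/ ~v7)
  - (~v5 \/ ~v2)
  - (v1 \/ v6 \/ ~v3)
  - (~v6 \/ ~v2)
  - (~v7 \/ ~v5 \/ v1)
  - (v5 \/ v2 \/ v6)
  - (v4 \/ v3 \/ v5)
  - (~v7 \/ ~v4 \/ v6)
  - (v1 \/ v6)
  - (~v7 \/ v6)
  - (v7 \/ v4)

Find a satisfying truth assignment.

v1=T, v2=F, v3=T, v4=T, v5=T, v6=T, v7=F

Try v1 = True.
  then v7 is forced to False.
  then v3 is forced to True.
  then v5 is forced to True.
  then v2 is forced to False.
  then v4 is forced to True.
v6 is now unconstrained; take v6 = True.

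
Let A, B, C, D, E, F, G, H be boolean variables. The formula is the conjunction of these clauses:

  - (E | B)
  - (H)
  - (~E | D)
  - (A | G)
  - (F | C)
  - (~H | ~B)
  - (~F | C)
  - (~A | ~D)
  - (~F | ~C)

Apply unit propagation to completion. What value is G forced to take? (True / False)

True

(H) is a unit clause: H = True.
(~B | ~H): since H = True, the clause reduces to (~B). B = False.
(E | B) with B = False leaves only E, so E = True.
(~E | D): since E = True, the clause reduces to (D). D = True.
(~D | ~A) with D = True leaves only ~A, so A = False.
(G | A) with A = False leaves only G, so G = True.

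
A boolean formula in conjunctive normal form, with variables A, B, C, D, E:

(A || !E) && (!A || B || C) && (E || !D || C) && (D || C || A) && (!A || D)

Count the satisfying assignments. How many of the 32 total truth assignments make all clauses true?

9

Split on A, then C.
  A=1, C=1: remaining (B,D,E) ∈ {(0,1,0); (0,1,1); (1,1,0); (1,1,1)} — 4.
  A=1, C=0: remaining (B,D,E) ∈ {(1,1,1)} — 1.
  A=0, C=1: remaining (B,D,E) ∈ {(0,0,0); (0,1,0); (1,0,0); (1,1,0)} — 4.
  A=0, C=0: a clause becomes empty — 0.
Total: 4 + 1 + 4 + 0 = 9.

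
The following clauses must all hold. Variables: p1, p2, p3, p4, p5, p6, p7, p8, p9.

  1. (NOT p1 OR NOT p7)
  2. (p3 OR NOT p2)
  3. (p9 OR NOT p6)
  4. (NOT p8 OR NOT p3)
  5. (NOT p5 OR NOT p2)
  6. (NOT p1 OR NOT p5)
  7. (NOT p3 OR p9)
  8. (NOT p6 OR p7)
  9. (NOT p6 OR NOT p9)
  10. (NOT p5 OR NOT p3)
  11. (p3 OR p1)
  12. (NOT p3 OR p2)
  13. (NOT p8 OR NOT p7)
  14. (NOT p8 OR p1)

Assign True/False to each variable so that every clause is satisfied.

p5 occurs only negated in the remaining clauses — set p5 = False.
Pure literal: p6 appears only negated; assign p6 = False.
Branch on p1: take p1 = True.
  then p7 is forced to False.
Set p2 = False and propagate.
  then p3 is forced to False.
p4, p8, p9 are now unconstrained; take p4 = False, p8 = True, p9 = False.
Check each clause:
  1. (NOT p1 OR NOT p7) — NOT p7 is true.
  2. (p3 OR NOT p2) — NOT p2 is true.
  3. (p9 OR NOT p6) — NOT p6 is true.
  4. (NOT p3 OR NOT p8) — NOT p3 is true.
  5. (NOT p5 OR NOT p2) — NOT p5 is true.
  6. (NOT p5 OR NOT p1) — NOT p5 is true.
  7. (NOT p3 OR p9) — NOT p3 is true.
  8. (p7 OR NOT p6) — NOT p6 is true.
  9. (NOT p9 OR NOT p6) — NOT p6 is true.
  10. (NOT p3 OR NOT p5) — NOT p5 is true.
  11. (p1 OR p3) — p1 is true.
  12. (NOT p3 OR p2) — NOT p3 is true.
  13. (NOT p8 OR NOT p7) — NOT p7 is true.
  14. (NOT p8 OR p1) — p1 is true.

p1 = 1, p2 = 0, p3 = 0, p4 = 0, p5 = 0, p6 = 0, p7 = 0, p8 = 1, p9 = 0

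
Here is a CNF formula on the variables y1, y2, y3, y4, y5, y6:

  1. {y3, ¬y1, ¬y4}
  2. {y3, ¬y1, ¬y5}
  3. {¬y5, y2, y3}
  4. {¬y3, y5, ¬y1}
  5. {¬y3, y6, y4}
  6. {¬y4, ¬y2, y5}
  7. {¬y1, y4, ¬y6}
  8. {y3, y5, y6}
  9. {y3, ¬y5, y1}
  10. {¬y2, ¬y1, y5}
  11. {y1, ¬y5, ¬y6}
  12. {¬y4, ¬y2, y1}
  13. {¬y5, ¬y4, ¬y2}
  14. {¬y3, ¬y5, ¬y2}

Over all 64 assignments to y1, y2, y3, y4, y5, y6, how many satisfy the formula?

Case analysis on y5 and y1:
  y5=T, y1=T: remaining (y2,y3,y4,y6) ∈ {(F,T,T,F); (F,T,T,T)} — 2.
  y5=T, y1=F: remaining (y2,y3,y4,y6) ∈ {(F,T,T,F)} — 1.
  y5=F, y1=T: a clause becomes empty — 0.
  y5=F, y1=F: 7 of the 16 assignments to (y2,y3,y4,y6) work.
Total: 2 + 1 + 0 + 7 = 10.

10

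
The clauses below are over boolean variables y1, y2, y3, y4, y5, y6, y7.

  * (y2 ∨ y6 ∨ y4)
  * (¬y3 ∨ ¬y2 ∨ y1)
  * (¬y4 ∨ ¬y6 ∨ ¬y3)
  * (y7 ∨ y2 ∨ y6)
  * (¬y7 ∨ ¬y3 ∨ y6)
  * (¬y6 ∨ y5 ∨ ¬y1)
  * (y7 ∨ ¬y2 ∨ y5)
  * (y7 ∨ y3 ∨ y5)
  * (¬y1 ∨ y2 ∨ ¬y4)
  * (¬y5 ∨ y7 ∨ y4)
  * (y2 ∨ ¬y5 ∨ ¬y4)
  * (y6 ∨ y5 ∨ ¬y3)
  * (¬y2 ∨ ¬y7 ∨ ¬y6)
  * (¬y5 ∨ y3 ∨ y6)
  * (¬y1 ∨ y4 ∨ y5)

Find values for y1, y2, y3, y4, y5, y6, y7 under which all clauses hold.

Try y1 = True.
Set y2 = True and propagate.
For the remaining variables, y3 = True, y4 = True, y5 = True, y6 = False, y7 = False works.
Every clause has at least one true literal under this assignment.
Check each clause:
  1. (y2 ∨ y4 ∨ y6) — y2 is true.
  2. (¬y2 ∨ y1 ∨ ¬y3) — y1 is true.
  3. (¬y3 ∨ ¬y6 ∨ ¬y4) — ¬y6 is true.
  4. (y6 ∨ y7 ∨ y2) — y2 is true.
  5. (y6 ∨ ¬y3 ∨ ¬y7) — ¬y7 is true.
  6. (¬y6 ∨ y5 ∨ ¬y1) — ¬y6 is true.
  7. (y5 ∨ y7 ∨ ¬y2) — y5 is true.
  8. (y5 ∨ y3 ∨ y7) — y3 is true.
  9. (¬y4 ∨ ¬y1 ∨ y2) — y2 is true.
  10. (y4 ∨ y7 ∨ ¬y5) — y4 is true.
  11. (¬y5 ∨ ¬y4 ∨ y2) — y2 is true.
  12. (y6 ∨ y5 ∨ ¬y3) — y5 is true.
  13. (¬y7 ∨ ¬y6 ∨ ¬y2) — ¬y7 is true.
  14. (y6 ∨ y3 ∨ ¬y5) — y3 is true.
  15. (y4 ∨ ¬y1 ∨ y5) — y4 is true.

y1 = 1  y2 = 1  y3 = 1  y4 = 1  y5 = 1  y6 = 0  y7 = 0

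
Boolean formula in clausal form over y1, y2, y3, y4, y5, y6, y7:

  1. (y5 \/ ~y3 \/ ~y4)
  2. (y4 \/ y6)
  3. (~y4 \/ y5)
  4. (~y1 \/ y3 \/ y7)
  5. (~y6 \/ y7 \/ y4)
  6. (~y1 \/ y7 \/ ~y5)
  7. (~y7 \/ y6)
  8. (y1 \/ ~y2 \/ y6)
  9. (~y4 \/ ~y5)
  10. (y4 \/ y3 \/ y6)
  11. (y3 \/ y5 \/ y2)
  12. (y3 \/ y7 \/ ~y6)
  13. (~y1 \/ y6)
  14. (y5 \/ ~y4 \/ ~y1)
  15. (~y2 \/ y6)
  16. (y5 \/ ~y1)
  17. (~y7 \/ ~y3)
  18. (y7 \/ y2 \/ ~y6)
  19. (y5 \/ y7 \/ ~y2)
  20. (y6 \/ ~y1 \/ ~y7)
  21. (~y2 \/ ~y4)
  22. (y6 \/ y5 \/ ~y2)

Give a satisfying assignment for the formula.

y1=T  y2=F  y3=F  y4=F  y5=T  y6=T  y7=T

Check each clause:
  1. (y5 \/ ~y4 \/ ~y3) — y5 is true.
  2. (y6 \/ y4) — y6 is true.
  3. (~y4 \/ y5) — ~y4 is true.
  4. (y3 \/ ~y1 \/ y7) — y7 is true.
  5. (y4 \/ ~y6 \/ y7) — y7 is true.
  6. (y7 \/ ~y1 \/ ~y5) — y7 is true.
  7. (y6 \/ ~y7) — y6 is true.
  8. (y6 \/ ~y2 \/ y1) — y1 is true.
  9. (~y5 \/ ~y4) — ~y4 is true.
  10. (y6 \/ y3 \/ y4) — y6 is true.
  11. (y5 \/ y3 \/ y2) — y5 is true.
  12. (y3 \/ y7 \/ ~y6) — y7 is true.
  13. (y6 \/ ~y1) — y6 is true.
  14. (~y1 \/ y5 \/ ~y4) — ~y4 is true.
  15. (y6 \/ ~y2) — y6 is true.
  16. (~y1 \/ y5) — y5 is true.
  17. (~y7 \/ ~y3) — ~y3 is true.
  18. (y7 \/ ~y6 \/ y2) — y7 is true.
  19. (y5 \/ y7 \/ ~y2) — y5 is true.
  20. (~y1 \/ ~y7 \/ y6) — y6 is true.
  21. (~y2 \/ ~y4) — ~y4 is true.
  22. (y6 \/ y5 \/ ~y2) — y5 is true.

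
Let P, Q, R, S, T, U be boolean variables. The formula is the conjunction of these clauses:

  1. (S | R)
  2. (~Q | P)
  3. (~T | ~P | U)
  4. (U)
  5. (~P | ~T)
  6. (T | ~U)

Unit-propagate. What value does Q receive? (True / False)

False

(U) stands alone — U = True.
(~U | T) with U = True leaves only T, so T = True.
(~T | ~P) with T = True leaves only ~P, so P = False.
In (P | ~Q), P is now false; ~Q must hold, so Q = False.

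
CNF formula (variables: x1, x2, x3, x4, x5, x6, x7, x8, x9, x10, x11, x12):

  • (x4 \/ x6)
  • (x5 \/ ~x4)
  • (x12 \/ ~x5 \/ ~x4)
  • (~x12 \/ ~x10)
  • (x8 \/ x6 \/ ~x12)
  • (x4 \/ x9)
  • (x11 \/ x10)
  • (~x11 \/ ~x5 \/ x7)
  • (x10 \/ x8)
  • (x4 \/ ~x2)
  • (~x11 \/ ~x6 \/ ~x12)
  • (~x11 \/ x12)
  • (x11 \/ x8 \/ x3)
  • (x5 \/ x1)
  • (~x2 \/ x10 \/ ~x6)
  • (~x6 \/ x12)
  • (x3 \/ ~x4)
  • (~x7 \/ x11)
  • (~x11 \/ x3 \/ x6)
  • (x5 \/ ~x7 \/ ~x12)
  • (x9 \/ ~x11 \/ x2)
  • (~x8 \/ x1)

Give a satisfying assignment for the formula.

Pure literal: x1 appears only positively; assign x1 = True.
Pure literal: x3 appears only positively; assign x3 = True.
Try x2 = False.
Try x4 = True.
  then x5 is forced to True.
  then x12 is forced to True.
  then x10 is forced to False.
  then x11 is forced to True.
  then x7 is forced to True.
  then x8 is forced to True.
  then x6 is forced to False.
  then x9 is forced to True.

x1=True, x2=False, x3=True, x4=True, x5=True, x6=False, x7=True, x8=True, x9=True, x10=False, x11=True, x12=True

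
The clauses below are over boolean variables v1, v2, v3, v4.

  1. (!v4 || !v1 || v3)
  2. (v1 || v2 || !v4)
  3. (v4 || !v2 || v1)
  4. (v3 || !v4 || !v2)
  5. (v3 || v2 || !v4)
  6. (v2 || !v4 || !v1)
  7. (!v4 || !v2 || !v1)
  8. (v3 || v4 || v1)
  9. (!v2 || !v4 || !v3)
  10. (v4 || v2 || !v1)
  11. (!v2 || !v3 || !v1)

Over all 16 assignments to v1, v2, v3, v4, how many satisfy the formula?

Satisfying assignments:
  v1=0 v2=0 v3=1 v4=0
  v1=1 v2=1 v3=0 v4=0
That's 2 in total.

2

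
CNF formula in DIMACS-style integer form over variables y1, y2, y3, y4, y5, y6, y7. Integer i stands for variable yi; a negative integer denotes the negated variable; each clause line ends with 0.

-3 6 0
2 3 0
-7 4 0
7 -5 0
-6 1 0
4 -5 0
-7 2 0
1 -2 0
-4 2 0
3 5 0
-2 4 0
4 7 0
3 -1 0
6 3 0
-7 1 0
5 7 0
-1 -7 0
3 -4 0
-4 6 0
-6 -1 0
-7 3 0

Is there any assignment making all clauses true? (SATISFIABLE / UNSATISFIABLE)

UNSATISFIABLE

y7 = True:
  propagation gives y4=True, y2=True, y1=True; an empty clause results — contradiction.
y7 = False:
  propagation gives y5=False; an empty clause results — contradiction.
Every branch closes, so no satisfying assignment exists.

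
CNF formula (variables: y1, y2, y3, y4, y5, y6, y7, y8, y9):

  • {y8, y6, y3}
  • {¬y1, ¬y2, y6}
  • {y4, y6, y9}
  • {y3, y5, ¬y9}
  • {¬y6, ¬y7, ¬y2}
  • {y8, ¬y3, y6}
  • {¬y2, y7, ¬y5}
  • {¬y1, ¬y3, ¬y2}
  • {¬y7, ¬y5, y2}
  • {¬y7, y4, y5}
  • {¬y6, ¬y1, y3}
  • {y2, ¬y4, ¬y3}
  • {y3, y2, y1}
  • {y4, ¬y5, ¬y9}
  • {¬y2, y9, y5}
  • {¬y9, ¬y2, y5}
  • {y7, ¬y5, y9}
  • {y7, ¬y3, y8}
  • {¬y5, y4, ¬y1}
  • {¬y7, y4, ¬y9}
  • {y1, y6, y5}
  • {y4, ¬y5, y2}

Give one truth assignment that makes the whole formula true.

y8 occurs only positively in the remaining clauses — set y8 = True.
Set y1 = True and propagate.
For the remaining variables, y2 = False, y3 = True, y4 = False, y5 = False, y6 = True, y7 = False, y9 = False works.

y1=T, y2=F, y3=T, y4=F, y5=F, y6=T, y7=F, y8=T, y9=F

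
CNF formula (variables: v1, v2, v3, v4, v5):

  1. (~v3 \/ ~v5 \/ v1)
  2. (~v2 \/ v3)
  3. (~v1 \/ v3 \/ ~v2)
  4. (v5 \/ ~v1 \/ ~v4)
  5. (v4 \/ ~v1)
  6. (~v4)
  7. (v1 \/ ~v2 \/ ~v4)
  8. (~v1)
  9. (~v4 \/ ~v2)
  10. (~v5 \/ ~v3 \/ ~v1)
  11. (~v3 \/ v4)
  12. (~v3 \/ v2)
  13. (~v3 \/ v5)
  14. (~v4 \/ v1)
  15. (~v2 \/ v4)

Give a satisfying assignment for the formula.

v1 = 0, v2 = 0, v3 = 0, v4 = 0, v5 = 0

Unit propagation: (~v4) forces v4 = False.
Unit propagation: (~v1) forces v1 = False.
The clause (~v3) is unit: v3 must be False.
(~v2) is a unit clause, so v2 = False.
v5 is now unconstrained; take v5 = False.
Check each clause:
  1. (~v5 \/ ~v3 \/ v1) — ~v5 is true.
  2. (~v2 \/ v3) — ~v2 is true.
  3. (v3 \/ ~v2 \/ ~v1) — ~v2 is true.
  4. (~v4 \/ ~v1 \/ v5) — ~v4 is true.
  5. (~v1 \/ v4) — ~v1 is true.
  6. (~v4) — ~v4 is true.
  7. (~v4 \/ v1 \/ ~v2) — ~v4 is true.
  8. (~v1) — ~v1 is true.
  9. (~v4 \/ ~v2) — ~v4 is true.
  10. (~v5 \/ ~v1 \/ ~v3) — ~v5 is true.
  11. (~v3 \/ v4) — ~v3 is true.
  12. (~v3 \/ v2) — ~v3 is true.
  13. (~v3 \/ v5) — ~v3 is true.
  14. (v1 \/ ~v4) — ~v4 is true.
  15. (v4 \/ ~v2) — ~v2 is true.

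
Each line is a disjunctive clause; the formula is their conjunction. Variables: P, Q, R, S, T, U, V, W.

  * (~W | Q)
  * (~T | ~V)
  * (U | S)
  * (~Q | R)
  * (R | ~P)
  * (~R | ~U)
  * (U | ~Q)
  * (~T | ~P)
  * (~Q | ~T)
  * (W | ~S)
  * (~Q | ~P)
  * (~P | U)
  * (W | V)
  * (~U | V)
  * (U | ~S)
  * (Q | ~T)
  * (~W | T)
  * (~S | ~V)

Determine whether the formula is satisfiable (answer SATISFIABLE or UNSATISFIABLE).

P occurs only negated in the remaining clauses — set P = False.
Set Q = False and propagate.
  then W is forced to False.
  then S is forced to False.
  then U is forced to True.
  then R is forced to False.
  then V is forced to True.
  then T is forced to False.
Every clause has at least one true literal under this assignment.
So P = F  Q = F  R = F  S = F  T = F  U = T  V = T  W = F is a satisfying assignment.

SATISFIABLE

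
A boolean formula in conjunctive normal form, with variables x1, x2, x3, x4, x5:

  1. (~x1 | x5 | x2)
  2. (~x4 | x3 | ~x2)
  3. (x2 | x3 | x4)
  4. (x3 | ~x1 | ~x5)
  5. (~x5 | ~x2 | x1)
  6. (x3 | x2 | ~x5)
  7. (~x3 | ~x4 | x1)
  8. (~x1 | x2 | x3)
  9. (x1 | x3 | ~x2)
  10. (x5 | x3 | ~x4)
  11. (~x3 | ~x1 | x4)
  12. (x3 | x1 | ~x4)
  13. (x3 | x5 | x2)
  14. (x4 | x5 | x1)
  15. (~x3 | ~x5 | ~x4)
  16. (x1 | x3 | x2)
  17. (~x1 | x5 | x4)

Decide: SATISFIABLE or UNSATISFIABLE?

SATISFIABLE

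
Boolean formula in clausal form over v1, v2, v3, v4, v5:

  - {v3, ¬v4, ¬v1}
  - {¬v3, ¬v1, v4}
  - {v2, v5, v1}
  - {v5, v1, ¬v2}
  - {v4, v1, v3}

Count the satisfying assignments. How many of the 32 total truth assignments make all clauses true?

14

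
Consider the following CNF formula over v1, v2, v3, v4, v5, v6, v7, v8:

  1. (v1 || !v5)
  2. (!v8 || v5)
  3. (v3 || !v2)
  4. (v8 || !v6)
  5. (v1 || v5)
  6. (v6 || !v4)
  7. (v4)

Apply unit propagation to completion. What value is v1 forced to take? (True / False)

(v4) is a unit clause: v4 = True.
In (!v4 || v6), !v4 is now false; v6 must hold, so v6 = True.
In (v8 || !v6), !v6 is now false; v8 must hold, so v8 = True.
From (v5 || !v8) and v8 = True: v5 = True.
(!v5 || v1): since v5 = True, the clause reduces to (v1). v1 = True.

True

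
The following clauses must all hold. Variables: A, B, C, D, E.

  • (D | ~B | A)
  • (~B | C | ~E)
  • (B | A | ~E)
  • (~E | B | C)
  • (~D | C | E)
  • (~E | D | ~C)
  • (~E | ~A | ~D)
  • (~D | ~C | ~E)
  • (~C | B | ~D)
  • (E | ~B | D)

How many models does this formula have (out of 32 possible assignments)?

Satisfying assignments:
  A=0 B=0 C=0 D=0 E=0
  A=0 B=0 C=1 D=0 E=0
  A=0 B=1 C=1 D=1 E=0
  A=1 B=0 C=0 D=0 E=0
  A=1 B=0 C=1 D=0 E=0
  A=1 B=1 C=1 D=1 E=0
That's 6 in total.

6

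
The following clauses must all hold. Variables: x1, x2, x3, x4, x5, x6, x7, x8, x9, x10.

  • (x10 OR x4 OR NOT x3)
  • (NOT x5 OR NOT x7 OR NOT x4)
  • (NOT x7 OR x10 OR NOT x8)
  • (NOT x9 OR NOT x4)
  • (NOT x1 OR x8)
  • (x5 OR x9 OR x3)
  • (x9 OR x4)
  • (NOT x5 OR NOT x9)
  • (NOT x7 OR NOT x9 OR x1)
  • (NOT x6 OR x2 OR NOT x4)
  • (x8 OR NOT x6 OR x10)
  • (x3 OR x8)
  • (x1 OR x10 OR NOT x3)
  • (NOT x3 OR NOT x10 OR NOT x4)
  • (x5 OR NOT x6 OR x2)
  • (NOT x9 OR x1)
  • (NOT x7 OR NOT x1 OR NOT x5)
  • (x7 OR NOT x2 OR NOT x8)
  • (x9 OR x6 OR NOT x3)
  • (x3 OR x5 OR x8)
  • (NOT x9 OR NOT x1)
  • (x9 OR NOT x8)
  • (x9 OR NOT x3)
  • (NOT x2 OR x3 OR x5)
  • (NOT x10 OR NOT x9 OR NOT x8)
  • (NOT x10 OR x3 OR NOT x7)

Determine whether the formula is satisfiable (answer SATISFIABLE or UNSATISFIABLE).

UNSATISFIABLE

x9 = True:
  propagation gives x4=False, x5=False, x1=True; an empty clause results — contradiction.
x9 = False:
  propagation gives x4=True, x8=False, x1=False, x3=True; an empty clause results — contradiction.
Every branch closes, so no satisfying assignment exists.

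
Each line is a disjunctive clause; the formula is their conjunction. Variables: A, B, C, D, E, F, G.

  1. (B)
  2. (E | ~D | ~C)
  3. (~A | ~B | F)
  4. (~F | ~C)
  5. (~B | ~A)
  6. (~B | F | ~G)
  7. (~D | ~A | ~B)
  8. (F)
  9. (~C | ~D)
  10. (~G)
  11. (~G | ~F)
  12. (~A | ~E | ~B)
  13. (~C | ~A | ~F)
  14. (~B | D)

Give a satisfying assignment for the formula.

A=False  B=True  C=False  D=True  E=False  F=True  G=False

(B) is a unit clause, so B = True.
(~A) is a unit clause, so A = False.
Unit propagation: (F) forces F = True.
(~C) is a unit clause, so C = False.
Unit propagation: (~G) forces G = False.
(D) is a unit clause, so D = True.
E is now unconstrained; take E = False.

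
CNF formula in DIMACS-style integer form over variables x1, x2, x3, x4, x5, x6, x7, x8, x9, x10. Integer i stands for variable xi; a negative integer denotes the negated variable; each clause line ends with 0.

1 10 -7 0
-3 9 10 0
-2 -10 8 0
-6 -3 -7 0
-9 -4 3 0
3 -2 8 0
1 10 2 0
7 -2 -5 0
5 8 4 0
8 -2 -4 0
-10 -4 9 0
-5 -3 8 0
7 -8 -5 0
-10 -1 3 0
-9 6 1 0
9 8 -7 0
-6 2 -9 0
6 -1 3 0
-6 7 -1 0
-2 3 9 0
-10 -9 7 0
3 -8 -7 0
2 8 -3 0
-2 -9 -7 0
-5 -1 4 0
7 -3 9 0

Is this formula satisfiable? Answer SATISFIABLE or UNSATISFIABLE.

SATISFIABLE

Try x1 = False.
Branch on x2: take x2 = True.
Branch on x3: take x3 = False.
  then x8 is forced to True.
  then x9 is forced to True.
  then x4 is forced to False.
  then x6 is forced to True.
  then x7 is forced to False.
  then x5 is forced to False.
  then x10 is forced to False.
So x1 = F, x2 = T, x3 = F, x4 = F, x5 = F, x6 = T, x7 = F, x8 = T, x9 = T, x10 = F is a satisfying assignment.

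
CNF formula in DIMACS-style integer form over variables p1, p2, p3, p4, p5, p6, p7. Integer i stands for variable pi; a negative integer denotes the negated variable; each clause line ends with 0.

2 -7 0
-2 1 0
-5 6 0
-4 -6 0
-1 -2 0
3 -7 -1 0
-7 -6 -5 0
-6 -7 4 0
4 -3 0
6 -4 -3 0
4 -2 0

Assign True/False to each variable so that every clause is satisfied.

p5 occurs only negated in the remaining clauses — set p5 = False.
Pure literal: p7 appears only negated; assign p7 = False.
Try p1 = False.
  then p2 is forced to False.
For the remaining variables, p3 = False, p4 = True, p6 = False works.
Every clause has at least one true literal under this assignment.

p1 = False  p2 = False  p3 = False  p4 = True  p5 = False  p6 = False  p7 = False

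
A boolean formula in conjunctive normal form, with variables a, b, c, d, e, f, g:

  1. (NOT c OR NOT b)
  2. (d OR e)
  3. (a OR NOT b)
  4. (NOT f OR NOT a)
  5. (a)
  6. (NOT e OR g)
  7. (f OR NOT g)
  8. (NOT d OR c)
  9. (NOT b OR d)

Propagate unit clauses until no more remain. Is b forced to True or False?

False

Unit clause (a) sets a = True.
In (NOT a OR NOT f), NOT a is now false; NOT f must hold, so f = False.
(f OR NOT g): since f = False, the clause reduces to (NOT g). g = False.
(g OR NOT e) with g = False leaves only NOT e, so e = False.
From (d OR e) and e = False: d = True.
(NOT d OR c): since d = True, the clause reduces to (c). c = True.
(NOT b OR NOT c) with c = True leaves only NOT b, so b = False.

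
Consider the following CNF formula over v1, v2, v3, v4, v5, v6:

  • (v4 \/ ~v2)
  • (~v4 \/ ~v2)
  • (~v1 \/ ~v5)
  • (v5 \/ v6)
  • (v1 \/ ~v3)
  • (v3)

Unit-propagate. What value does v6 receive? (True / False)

Unit clause (v3) sets v3 = True.
In (v1 \/ ~v3), ~v3 is now false; v1 must hold, so v1 = True.
From (~v5 \/ ~v1) and v1 = True: v5 = False.
(v6 \/ v5) with v5 = False leaves only v6, so v6 = True.

True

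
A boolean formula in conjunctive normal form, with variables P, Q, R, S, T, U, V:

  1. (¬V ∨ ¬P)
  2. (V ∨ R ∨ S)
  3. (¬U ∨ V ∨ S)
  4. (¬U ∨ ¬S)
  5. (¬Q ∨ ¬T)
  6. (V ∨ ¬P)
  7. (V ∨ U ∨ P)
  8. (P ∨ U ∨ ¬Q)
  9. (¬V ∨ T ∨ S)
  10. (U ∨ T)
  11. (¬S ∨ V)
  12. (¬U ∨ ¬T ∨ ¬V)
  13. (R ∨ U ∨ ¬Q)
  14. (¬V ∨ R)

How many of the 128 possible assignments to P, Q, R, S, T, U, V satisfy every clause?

2

Satisfying assignments:
  P=0 Q=0 R=1 S=0 T=1 U=0 V=1
  P=0 Q=0 R=1 S=1 T=1 U=0 V=1
Count: 2.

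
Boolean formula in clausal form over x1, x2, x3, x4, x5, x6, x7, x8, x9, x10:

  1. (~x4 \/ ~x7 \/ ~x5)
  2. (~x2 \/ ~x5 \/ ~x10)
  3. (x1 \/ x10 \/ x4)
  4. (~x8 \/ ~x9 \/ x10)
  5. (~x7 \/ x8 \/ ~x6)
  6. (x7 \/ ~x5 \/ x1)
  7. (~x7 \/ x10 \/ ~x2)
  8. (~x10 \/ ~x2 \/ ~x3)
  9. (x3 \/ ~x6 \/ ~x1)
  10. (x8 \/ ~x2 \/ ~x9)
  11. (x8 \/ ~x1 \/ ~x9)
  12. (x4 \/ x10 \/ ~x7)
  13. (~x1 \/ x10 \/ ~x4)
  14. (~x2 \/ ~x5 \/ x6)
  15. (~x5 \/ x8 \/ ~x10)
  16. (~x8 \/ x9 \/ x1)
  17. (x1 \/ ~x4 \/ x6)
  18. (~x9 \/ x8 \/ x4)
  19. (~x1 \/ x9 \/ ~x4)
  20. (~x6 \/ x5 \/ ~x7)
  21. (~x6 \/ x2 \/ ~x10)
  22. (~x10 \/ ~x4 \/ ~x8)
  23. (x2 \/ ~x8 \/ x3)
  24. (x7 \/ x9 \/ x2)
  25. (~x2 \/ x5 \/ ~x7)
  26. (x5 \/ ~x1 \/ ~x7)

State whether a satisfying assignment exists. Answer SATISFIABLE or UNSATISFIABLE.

SATISFIABLE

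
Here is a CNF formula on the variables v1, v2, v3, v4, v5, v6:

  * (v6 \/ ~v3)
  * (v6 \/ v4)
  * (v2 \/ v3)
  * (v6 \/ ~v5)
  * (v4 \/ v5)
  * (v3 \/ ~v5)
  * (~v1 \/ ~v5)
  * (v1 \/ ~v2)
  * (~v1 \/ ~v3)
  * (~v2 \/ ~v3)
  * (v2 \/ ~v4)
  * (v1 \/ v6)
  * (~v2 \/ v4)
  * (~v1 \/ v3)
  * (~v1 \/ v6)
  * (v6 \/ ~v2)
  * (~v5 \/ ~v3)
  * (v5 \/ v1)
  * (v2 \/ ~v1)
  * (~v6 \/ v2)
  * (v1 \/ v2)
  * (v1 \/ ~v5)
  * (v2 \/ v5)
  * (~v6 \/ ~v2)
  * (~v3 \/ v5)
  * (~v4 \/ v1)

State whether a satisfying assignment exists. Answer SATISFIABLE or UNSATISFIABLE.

UNSATISFIABLE

v1 = True:
  propagation gives v5=False, v4=True, v3=False; an empty clause results — contradiction.
v1 = False:
  propagation gives v2=False; an empty clause results — contradiction.
Every branch closes, so no satisfying assignment exists.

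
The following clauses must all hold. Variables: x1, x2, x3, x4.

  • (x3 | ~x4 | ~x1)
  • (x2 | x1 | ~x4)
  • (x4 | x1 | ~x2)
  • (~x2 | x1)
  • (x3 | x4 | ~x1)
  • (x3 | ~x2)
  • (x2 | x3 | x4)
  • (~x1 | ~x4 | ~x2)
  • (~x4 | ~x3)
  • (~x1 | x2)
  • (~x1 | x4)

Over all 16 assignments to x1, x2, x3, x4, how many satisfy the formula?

1

The models are:
  x1=F x2=F x3=T x4=F
Count: 1.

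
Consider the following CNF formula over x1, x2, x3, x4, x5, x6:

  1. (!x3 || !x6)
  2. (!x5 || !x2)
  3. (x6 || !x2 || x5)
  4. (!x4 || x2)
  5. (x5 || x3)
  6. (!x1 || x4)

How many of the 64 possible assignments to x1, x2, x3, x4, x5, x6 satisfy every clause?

Satisfying assignments:
  x1=0 x2=0 x3=0 x4=0 x5=1 x6=0
  x1=0 x2=0 x3=0 x4=0 x5=1 x6=1
  x1=0 x2=0 x3=1 x4=0 x5=0 x6=0
  x1=0 x2=0 x3=1 x4=0 x5=1 x6=0
That's 4 in total.

4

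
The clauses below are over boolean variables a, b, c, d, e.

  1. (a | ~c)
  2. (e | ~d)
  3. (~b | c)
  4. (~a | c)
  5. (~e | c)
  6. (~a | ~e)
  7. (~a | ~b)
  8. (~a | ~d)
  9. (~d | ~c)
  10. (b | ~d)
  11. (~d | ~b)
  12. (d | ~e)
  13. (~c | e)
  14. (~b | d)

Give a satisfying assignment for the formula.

a=0, b=0, c=0, d=0, e=0

Check each clause:
  1. (~c | a) — ~c is true.
  2. (~d | e) — ~d is true.
  3. (c | ~b) — ~b is true.
  4. (~a | c) — ~a is true.
  5. (c | ~e) — ~e is true.
  6. (~a | ~e) — ~e is true.
  7. (~a | ~b) — ~b is true.
  8. (~d | ~a) — ~d is true.
  9. (~c | ~d) — ~d is true.
  10. (~d | b) — ~d is true.
  11. (~d | ~b) — ~d is true.
  12. (~e | d) — ~e is true.
  13. (e | ~c) — ~c is true.
  14. (~b | d) — ~b is true.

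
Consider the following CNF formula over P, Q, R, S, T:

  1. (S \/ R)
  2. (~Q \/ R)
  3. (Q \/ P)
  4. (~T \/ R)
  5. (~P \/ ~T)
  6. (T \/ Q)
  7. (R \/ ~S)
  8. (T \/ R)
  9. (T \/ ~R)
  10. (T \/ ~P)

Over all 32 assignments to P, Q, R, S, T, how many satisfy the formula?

2

The models are:
  P=F Q=T R=T S=F T=T
  P=F Q=T R=T S=T T=T
Count: 2.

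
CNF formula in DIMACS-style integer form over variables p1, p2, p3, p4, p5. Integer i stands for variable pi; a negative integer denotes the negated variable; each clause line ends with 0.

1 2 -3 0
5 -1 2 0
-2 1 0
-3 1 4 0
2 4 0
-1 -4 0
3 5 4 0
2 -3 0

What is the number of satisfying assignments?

5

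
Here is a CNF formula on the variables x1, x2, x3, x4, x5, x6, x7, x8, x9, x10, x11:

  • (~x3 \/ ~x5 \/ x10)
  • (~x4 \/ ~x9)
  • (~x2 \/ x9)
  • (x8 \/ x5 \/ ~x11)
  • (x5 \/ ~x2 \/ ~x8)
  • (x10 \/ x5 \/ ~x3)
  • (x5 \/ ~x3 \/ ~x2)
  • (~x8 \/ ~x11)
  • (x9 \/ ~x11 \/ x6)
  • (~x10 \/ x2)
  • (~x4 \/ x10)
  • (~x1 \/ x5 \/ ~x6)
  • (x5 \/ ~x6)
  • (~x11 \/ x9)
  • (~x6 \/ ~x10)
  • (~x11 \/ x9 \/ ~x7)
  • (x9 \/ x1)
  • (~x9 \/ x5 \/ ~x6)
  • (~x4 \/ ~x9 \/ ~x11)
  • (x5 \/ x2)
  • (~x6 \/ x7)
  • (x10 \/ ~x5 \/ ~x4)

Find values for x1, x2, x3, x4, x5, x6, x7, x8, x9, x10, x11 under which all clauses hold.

x1=True, x2=True, x3=False, x4=False, x5=True, x6=False, x7=True, x8=False, x9=True, x10=True, x11=True

Check each clause:
  1. (~x5 \/ ~x3 \/ x10) — x10 is true.
  2. (~x4 \/ ~x9) — ~x4 is true.
  3. (~x2 \/ x9) — x9 is true.
  4. (x8 \/ x5 \/ ~x11) — x5 is true.
  5. (~x8 \/ ~x2 \/ x5) — ~x8 is true.
  6. (x10 \/ x5 \/ ~x3) — ~x3 is true.
  7. (~x2 \/ ~x3 \/ x5) — ~x3 is true.
  8. (~x11 \/ ~x8) — ~x8 is true.
  9. (~x11 \/ x6 \/ x9) — x9 is true.
  10. (~x10 \/ x2) — x2 is true.
  11. (~x4 \/ x10) — x10 is true.
  12. (~x1 \/ x5 \/ ~x6) — ~x6 is true.
  13. (~x6 \/ x5) — ~x6 is true.
  14. (x9 \/ ~x11) — x9 is true.
  15. (~x10 \/ ~x6) — ~x6 is true.
  16. (x9 \/ ~x7 \/ ~x11) — x9 is true.
  17. (x1 \/ x9) — x9 is true.
  18. (x5 \/ ~x9 \/ ~x6) — ~x6 is true.
  19. (~x11 \/ ~x9 \/ ~x4) — ~x4 is true.
  20. (x2 \/ x5) — x2 is true.
  21. (~x6 \/ x7) — ~x6 is true.
  22. (x10 \/ ~x4 \/ ~x5) — x10 is true.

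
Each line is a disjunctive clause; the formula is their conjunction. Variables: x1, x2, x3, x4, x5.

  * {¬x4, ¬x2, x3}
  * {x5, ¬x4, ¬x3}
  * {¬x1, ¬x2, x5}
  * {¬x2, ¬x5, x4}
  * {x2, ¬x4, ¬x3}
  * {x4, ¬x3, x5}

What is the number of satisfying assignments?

Case analysis on x4 and x2:
  x4=1, x2=1: remaining (x1,x3,x5) ∈ {(0,1,1); (1,1,1)} — 2.
  x4=1, x2=0: remaining (x1,x3,x5) ∈ {(0,0,0); (0,0,1); (1,0,0); (1,0,1)} — 4.
  x4=0, x2=1: remaining (x1,x3,x5) ∈ {(0,0,0)} — 1.
  x4=0, x2=0: x1 free; 3 ways for (x3,x5) × 2^1 = 6.
Total: 2 + 4 + 1 + 6 = 13.

13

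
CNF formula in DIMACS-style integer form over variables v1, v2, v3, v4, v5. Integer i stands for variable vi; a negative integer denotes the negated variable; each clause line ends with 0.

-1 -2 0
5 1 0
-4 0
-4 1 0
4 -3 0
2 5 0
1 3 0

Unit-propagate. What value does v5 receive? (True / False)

(~v4) stands alone — v4 = False.
In (v4 \/ ~v3), v4 is now false; ~v3 must hold, so v3 = False.
From (v3 \/ v1) and v3 = False: v1 = True.
In (~v2 \/ ~v1), ~v1 is now false; ~v2 must hold, so v2 = False.
(v2 \/ v5) with v2 = False leaves only v5, so v5 = True.

True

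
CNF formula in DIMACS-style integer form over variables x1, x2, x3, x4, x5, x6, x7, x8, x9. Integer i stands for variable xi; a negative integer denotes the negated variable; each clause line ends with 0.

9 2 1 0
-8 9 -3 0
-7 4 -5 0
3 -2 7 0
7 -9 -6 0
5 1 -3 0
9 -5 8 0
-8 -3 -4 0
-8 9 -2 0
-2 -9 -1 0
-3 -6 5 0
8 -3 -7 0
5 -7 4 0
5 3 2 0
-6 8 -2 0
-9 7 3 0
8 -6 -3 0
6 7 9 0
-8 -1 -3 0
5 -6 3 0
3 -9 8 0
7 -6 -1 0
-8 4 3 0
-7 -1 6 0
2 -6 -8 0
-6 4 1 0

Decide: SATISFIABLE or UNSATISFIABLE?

SATISFIABLE

Set x1 = False and propagate.
Set x2 = False and propagate.
  then x9 is forced to True.
For the remaining variables, x3 = False, x4 = True, x5 = True, x6 = False, x7 = True, x8 = True works.
So x1=F  x2=F  x3=F  x4=T  x5=T  x6=F  x7=T  x8=T  x9=T is a satisfying assignment.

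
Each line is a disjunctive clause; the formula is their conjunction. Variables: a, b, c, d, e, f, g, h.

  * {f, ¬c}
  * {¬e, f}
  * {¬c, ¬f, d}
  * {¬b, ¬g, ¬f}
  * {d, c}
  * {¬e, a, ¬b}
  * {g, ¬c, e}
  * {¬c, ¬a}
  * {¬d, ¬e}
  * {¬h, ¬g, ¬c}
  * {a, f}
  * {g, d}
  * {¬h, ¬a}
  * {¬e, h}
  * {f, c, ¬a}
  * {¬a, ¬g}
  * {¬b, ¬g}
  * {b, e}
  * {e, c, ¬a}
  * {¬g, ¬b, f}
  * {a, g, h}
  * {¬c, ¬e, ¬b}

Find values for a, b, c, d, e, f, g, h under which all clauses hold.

a=F, b=T, c=F, d=T, e=F, f=T, g=F, h=T

Check each clause:
  1. {¬c, f} — ¬c is true.
  2. {¬e, f} — ¬e is true.
  3. {d, ¬c, ¬f} — d is true.
  4. {¬b, ¬f, ¬g} — ¬g is true.
  5. {c, d} — d is true.
  6. {a, ¬e, ¬b} — ¬e is true.
  7. {g, ¬c, e} — ¬c is true.
  8. {¬c, ¬a} — ¬c is true.
  9. {¬d, ¬e} — ¬e is true.
  10. {¬h, ¬c, ¬g} — ¬g is true.
  11. {f, a} — f is true.
  12. {d, g} — d is true.
  13. {¬a, ¬h} — ¬a is true.
  14. {h, ¬e} — h is true.
  15. {¬a, f, c} — f is true.
  16. {¬a, ¬g} — ¬g is true.
  17. {¬b, ¬g} — ¬g is true.
  18. {e, b} — b is true.
  19. {¬a, e, c} — ¬a is true.
  20. {f, ¬g, ¬b} — ¬g is true.
  21. {h, g, a} — h is true.
  22. {¬b, ¬e, ¬c} — ¬e is true.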